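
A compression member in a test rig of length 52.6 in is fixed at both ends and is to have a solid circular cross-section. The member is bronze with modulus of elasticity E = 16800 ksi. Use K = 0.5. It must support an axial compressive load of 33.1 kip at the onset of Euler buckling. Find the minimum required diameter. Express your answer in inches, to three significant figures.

d ≈ 1.30 in

L_e = K·L = 0.5 × 52.6 = 26.30 in
Required I = P_cr·L_e²/(π²E) = 3.310×10^4 × 26.30² / (π² × 1.68×10^7) = 0.1381 in⁴
Solid circle: I = πd⁴/64  ⇒  d = (64I/π)^(1/4) = (64×0.1381/π)^(1/4) = 1.30 in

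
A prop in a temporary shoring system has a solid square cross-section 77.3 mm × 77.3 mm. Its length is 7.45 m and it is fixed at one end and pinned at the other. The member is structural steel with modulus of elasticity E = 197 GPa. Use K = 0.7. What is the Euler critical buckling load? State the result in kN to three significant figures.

I = a⁴/12 = 77.3⁴/12 = 2.975×10^6 mm⁴
I = 2.975×10^6 mm⁴ = 2.975×10^-6 m⁴
Effective length L_e = K·L = 0.7 × 7.45 = 5.215 m
P_cr = π²EI / L_e² = π² × 197×10⁹ × 2.975×10^-6 / 5.215² = 2.127×10^5 N

P_cr ≈ 213 kN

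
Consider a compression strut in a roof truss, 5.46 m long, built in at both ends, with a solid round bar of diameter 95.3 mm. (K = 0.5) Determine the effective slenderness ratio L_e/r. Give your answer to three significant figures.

λ ≈ 115

I = πd⁴/64 = π×95.3⁴/64 = 4.049×10^6 mm⁴
A = 7.133×10^3 mm²;  r_min = √(I/A) = √(4.049×10^6/7.133×10^3) = 23.82 mm
L_e = K·L = 0.5 × 5.46 m = 2.730 m = 2730.0 mm
λ = L_e / r_min = 2730.0 / 23.82 = 115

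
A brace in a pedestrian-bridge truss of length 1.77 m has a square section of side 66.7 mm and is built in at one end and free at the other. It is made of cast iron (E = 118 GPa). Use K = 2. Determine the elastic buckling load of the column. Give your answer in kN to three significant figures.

P_cr ≈ 153 kN

I = a⁴/12 = 66.7⁴/12 = 1.649×10^6 mm⁴
I = 1.649×10^6 mm⁴ = 1.649×10^-6 m⁴
Effective length L_e = K·L = 2 × 1.77 = 3.540 m
P_cr = π²EI / L_e² = π² × 118×10⁹ × 1.649×10^-6 / 3.540² = 1.533×10^5 N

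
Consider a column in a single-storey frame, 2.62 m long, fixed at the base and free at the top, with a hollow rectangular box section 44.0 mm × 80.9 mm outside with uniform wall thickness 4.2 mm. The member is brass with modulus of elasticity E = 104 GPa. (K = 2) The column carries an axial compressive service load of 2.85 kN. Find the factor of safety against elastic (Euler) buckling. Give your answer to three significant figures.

n ≈ 3.96

Inner dimensions: h_i = 80.9 − 2×4.2 = 72.50 mm, b_i = 44.0 − 2×4.2 = 35.60 mm
Weak-axis I_min = (h_o·b_o³ − h_i·b_i³)/12 with b_o = 44.0, b_i = 35.60 mm (shorter outer/inner sides).
I_min = (80.9×44.0³ − 72.50×35.60³)/12 = 3.017×10^5 mm⁴
I = 3.017×10^5 mm⁴ = 3.017×10^-7 m⁴
Effective length L_e = K·L = 2 × 2.62 = 5.240 m
P_cr = π²EI / L_e² = π² × 104×10⁹ × 3.017×10^-7 / 5.240² = 1.128×10^4 N
Factor of safety n = P_cr / P = 11.278 / 2.85 = 3.96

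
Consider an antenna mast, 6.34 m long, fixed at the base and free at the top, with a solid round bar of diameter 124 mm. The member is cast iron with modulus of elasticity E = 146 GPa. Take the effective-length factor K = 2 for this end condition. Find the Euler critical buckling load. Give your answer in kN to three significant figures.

P_cr ≈ 104 kN

I = πd⁴/64 = π×124⁴/64 = 1.161×10^7 mm⁴
I = 1.161×10^7 mm⁴ = 1.161×10^-5 m⁴
Effective length L_e = K·L = 2 × 6.34 = 12.68 m
P_cr = π²EI / L_e² = π² × 146×10⁹ × 1.161×10^-5 / 12.68² = 1.040×10^5 N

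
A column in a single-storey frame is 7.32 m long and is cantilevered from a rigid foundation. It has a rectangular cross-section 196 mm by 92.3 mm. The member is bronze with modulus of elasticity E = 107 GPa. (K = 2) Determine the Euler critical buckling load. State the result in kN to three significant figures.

Buckling occurs about the weak axis: I_min = h·b³/12 with b = 92.3 mm (the shorter side).
I_min = 196×92.3³/12 = 1.284×10^7 mm⁴
I = 1.284×10^7 mm⁴ = 1.284×10^-5 m⁴
Effective length L_e = K·L = 2 × 7.32 = 14.64 m
P_cr = π²EI / L_e² = π² × 107×10⁹ × 1.284×10^-5 / 14.64² = 6.328×10^4 N

P_cr ≈ 63.3 kN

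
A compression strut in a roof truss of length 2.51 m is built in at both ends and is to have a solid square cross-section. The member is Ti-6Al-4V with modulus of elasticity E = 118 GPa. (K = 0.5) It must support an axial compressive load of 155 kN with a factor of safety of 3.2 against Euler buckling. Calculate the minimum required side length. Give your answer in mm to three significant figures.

Required P_cr = n·P = 3.2 × 155 = 496.0 kN
L_e = K·L = 0.5 × 2.51 = 1.255 m
Required I = P_cr·L_e²/(π²E) = 4.960×10^5 × 1.255² / (π² × 1.18×10^11) = 6.708×10^-7 m⁴
I_req = 6.708×10^5 mm⁴
Solid square: I = a⁴/12  ⇒  a = (12I)^(1/4) = (12×6.708×10^5)^(1/4) = 53.3 mm

a ≈ 53.3 mm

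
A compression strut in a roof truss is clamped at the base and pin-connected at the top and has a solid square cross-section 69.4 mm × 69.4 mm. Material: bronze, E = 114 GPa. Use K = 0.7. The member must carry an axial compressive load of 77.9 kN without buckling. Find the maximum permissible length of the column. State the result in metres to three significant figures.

L_max ≈ 7.55 m

I = a⁴/12 = 69.4⁴/12 = 1.933×10^6 mm⁴
I = 1.933×10^-6 m⁴
At the buckling limit P_cr = P = 7.790×10^4 N
From P_cr = π²EI/(K·L)²:  L = (1/K)·√(π²EI/P_cr) = (1/0.7)·√(π²×1.14×10^11×1.933×10^-6/7.790×10^4)
L = 7.55 m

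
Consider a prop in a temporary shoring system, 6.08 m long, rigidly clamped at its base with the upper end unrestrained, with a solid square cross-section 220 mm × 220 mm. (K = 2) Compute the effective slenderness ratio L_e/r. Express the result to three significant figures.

I = a⁴/12 = 220⁴/12 = 1.952×10^8 mm⁴
A = 4.840×10^4 mm²;  r_min = √(I/A) = √(1.952×10^8/4.840×10^4) = 63.51 mm
L_e = K·L = 2 × 6.08 m = 12.16 m = 12160 mm
λ = L_e / r_min = 12160 / 63.51 = 191

λ ≈ 191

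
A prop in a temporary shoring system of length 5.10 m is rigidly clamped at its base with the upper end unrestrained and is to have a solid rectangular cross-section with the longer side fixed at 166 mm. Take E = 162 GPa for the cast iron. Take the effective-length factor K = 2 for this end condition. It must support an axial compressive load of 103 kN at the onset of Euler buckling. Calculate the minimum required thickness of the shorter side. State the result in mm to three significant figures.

b ≈ 78.5 mm

L_e = K·L = 2 × 5.10 = 10.20 m
Required I = P_cr·L_e²/(π²E) = 1.030×10^5 × 10.20² / (π² × 1.62×10^11) = 6.702×10^-6 m⁴
I_req = 6.702×10^6 mm⁴
Rectangle, weak axis: I_min = h·b³/12 with h = 166 mm fixed  ⇒  b = (12I/h)^(1/3) = 78.5 mm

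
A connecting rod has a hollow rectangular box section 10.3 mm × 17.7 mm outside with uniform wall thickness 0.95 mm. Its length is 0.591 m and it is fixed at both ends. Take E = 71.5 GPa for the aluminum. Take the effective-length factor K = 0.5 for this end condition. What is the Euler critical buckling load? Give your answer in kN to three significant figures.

P_cr ≈ 6.72 kN

Inner dimensions: h_i = 17.7 − 2×0.95 = 15.80 mm, b_i = 10.3 − 2×0.95 = 8.400 mm
Weak-axis I_min = (h_o·b_o³ − h_i·b_i³)/12 with b_o = 10.3, b_i = 8.400 mm (shorter outer/inner sides).
I_min = (17.7×10.3³ − 15.80×8.400³)/12 = 831.4 mm⁴
I = 831.4 mm⁴ = 8.314×10^-10 m⁴
Effective length L_e = K·L = 0.5 × 0.591 = 0.2955 m
P_cr = π²EI / L_e² = π² × 71.5×10⁹ × 8.314×10^-10 / 0.2955² = 6.719×10^3 N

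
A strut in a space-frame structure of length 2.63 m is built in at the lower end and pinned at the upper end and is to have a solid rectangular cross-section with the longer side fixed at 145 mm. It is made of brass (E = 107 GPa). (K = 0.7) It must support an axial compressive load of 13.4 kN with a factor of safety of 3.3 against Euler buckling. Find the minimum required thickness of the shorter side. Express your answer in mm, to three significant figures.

b ≈ 22.7 mm

Required P_cr = n·P = 3.3 × 13.4 = 44.22 kN
L_e = K·L = 0.7 × 2.63 = 1.841 m
Required I = P_cr·L_e²/(π²E) = 4.422×10^4 × 1.841² / (π² × 1.07×10^11) = 1.419×10^-7 m⁴
I_req = 1.419×10^5 mm⁴
Rectangle, weak axis: I_min = h·b³/12 with h = 145 mm fixed  ⇒  b = (12I/h)^(1/3) = 22.7 mm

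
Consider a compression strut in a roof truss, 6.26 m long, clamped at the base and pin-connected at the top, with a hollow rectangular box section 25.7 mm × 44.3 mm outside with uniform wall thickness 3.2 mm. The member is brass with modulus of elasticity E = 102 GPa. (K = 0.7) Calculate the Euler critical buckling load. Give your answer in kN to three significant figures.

P_cr ≈ 2.09 kN

Inner dimensions: h_i = 44.3 − 2×3.2 = 37.90 mm, b_i = 25.7 − 2×3.2 = 19.30 mm
Weak-axis I_min = (h_o·b_o³ − h_i·b_i³)/12 with b_o = 25.7, b_i = 19.30 mm (shorter outer/inner sides).
I_min = (44.3×25.7³ − 37.90×19.30³)/12 = 3.996×10^4 mm⁴
I = 3.996×10^4 mm⁴ = 3.996×10^-8 m⁴
Effective length L_e = K·L = 0.7 × 6.26 = 4.382 m
P_cr = π²EI / L_e² = π² × 102×10⁹ × 3.996×10^-8 / 4.382² = 2.095×10^3 N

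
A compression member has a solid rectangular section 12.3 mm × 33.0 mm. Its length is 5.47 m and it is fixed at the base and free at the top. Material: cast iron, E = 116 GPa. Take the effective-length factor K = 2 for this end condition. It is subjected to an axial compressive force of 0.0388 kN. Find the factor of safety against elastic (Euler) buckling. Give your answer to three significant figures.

Buckling occurs about the weak axis: I_min = h·b³/12 with b = 12.3 mm (the shorter side).
I_min = 33.0×12.3³/12 = 5.117×10^3 mm⁴
I = 5.117×10^3 mm⁴ = 5.117×10^-9 m⁴
Effective length L_e = K·L = 2 × 5.47 = 10.94 m
P_cr = π²EI / L_e² = π² × 116×10⁹ × 5.117×10^-9 / 10.94² = 48.95 N
Factor of safety n = P_cr / P = 0.048952 / 0.0388 = 1.26

n ≈ 1.26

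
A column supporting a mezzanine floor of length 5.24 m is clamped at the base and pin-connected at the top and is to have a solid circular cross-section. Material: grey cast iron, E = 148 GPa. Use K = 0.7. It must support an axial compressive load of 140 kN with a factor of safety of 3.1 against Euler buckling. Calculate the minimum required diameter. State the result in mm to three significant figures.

Required P_cr = n·P = 3.1 × 140 = 434.0 kN
L_e = K·L = 0.7 × 5.24 = 3.668 m
Required I = P_cr·L_e²/(π²E) = 4.340×10^5 × 3.668² / (π² × 1.48×10^11) = 3.997×10^-6 m⁴
I_req = 3.997×10^6 mm⁴
Solid circle: I = πd⁴/64  ⇒  d = (64I/π)^(1/4) = (64×3.997×10^6/π)^(1/4) = 95.0 mm

d ≈ 95.0 mm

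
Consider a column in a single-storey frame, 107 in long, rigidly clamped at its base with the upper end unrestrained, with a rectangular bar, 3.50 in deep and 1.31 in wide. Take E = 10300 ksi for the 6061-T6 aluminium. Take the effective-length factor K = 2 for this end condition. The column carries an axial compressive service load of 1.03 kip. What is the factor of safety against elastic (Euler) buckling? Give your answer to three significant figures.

n ≈ 1.41

Buckling occurs about the weak axis: I_min = h·b³/12 with b = 1.31 in (the shorter side).
I_min = 3.50×1.31³/12 = 0.6557 in⁴
Effective length L_e = K·L = 2 × 107 = 214.0 in
P_cr = π²EI / L_e² = π² × 10300×10³ × 0.6557 / 214.0² = 1.455×10^3 lb
Factor of safety n = P_cr / P = 1.4555 / 1.03 = 1.41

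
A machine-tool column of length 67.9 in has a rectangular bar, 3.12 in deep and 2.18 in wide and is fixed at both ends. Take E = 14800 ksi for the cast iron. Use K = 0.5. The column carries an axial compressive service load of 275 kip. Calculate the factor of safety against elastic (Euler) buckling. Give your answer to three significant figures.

Buckling occurs about the weak axis: I_min = h·b³/12 with b = 2.18 in (the shorter side).
I_min = 3.12×2.18³/12 = 2.694 in⁴
Effective length L_e = K·L = 0.5 × 67.9 = 33.95 in
P_cr = π²EI / L_e² = π² × 14800×10³ × 2.694 / 33.95² = 3.414×10^5 lb
Factor of safety n = P_cr / P = 341.37 / 275 = 1.24

n ≈ 1.24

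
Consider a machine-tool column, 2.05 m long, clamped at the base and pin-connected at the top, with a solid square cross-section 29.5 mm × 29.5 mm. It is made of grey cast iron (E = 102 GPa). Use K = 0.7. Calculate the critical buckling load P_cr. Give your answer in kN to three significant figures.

I = a⁴/12 = 29.5⁴/12 = 6.311×10^4 mm⁴
I = 6.311×10^4 mm⁴ = 6.311×10^-8 m⁴
Effective length L_e = K·L = 0.7 × 2.05 = 1.435 m
P_cr = π²EI / L_e² = π² × 102×10⁹ × 6.311×10^-8 / 1.435² = 3.085×10^4 N

P_cr ≈ 30.9 kN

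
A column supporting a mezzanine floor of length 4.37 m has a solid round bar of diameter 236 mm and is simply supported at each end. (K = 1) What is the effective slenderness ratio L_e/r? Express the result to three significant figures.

λ ≈ 74.1

For a solid circle r = d/4 = 236/4 = 59.00 mm
L_e = K·L = 1 × 4.37 m = 4.370 m = 4370.0 mm
λ = L_e / r_min = 4370.0 / 59.00 = 74.1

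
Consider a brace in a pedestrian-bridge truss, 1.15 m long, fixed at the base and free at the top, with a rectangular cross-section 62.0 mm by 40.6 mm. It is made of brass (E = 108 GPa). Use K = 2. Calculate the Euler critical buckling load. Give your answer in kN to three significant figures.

P_cr ≈ 69.7 kN

Buckling occurs about the weak axis: I_min = h·b³/12 with b = 40.6 mm (the shorter side).
I_min = 62.0×40.6³/12 = 3.458×10^5 mm⁴
I = 3.458×10^5 mm⁴ = 3.458×10^-7 m⁴
Effective length L_e = K·L = 2 × 1.15 = 2.300 m
P_cr = π²EI / L_e² = π² × 108×10⁹ × 3.458×10^-7 / 2.300² = 6.967×10^4 N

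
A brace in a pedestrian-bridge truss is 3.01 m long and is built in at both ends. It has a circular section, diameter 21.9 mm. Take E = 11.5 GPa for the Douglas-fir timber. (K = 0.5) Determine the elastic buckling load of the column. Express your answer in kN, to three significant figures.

P_cr ≈ 0.566 kN

I = πd⁴/64 = π×21.9⁴/64 = 1.129×10^4 mm⁴
I = 1.129×10^4 mm⁴ = 1.129×10^-8 m⁴
Effective length L_e = K·L = 0.5 × 3.01 = 1.505 m
P_cr = π²EI / L_e² = π² × 11.5×10⁹ × 1.129×10^-8 / 1.505² = 565.8 N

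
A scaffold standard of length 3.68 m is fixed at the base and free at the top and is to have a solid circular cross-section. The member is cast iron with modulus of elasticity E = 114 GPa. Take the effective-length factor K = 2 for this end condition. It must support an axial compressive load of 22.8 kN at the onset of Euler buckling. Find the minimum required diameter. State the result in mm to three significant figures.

L_e = K·L = 2 × 3.68 = 7.360 m
Required I = P_cr·L_e²/(π²E) = 2.280×10^4 × 7.360² / (π² × 1.14×10^11) = 1.098×10^-6 m⁴
I_req = 1.098×10^6 mm⁴
Solid circle: I = πd⁴/64  ⇒  d = (64I/π)^(1/4) = (64×1.098×10^6/π)^(1/4) = 68.8 mm

d ≈ 68.8 mm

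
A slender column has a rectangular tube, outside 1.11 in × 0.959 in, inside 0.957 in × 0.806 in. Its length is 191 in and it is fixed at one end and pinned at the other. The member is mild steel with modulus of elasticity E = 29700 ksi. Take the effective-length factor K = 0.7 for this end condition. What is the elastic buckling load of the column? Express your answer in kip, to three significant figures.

Weak-axis I_min = (h_o·b_o³ − h_i·b_i³)/12 with b_o = 0.959, b_i = 0.8060 in (shorter outer/inner sides).
I_min = (1.11×0.959³ − 0.9570×0.8060³)/12 = 3.982×10^-2 in⁴
Effective length L_e = K·L = 0.7 × 191 = 133.7 in
P_cr = π²EI / L_e² = π² × 29700×10³ × 3.982×10^-2 / 133.7² = 653.1 lb

P_cr ≈ 0.653 kip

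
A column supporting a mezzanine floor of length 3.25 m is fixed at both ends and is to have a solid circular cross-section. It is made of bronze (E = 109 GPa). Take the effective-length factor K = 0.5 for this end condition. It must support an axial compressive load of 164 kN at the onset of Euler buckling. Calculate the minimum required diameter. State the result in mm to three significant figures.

L_e = K·L = 0.5 × 3.25 = 1.625 m
Required I = P_cr·L_e²/(π²E) = 1.640×10^5 × 1.625² / (π² × 1.09×10^11) = 4.026×10^-7 m⁴
I_req = 4.026×10^5 mm⁴
Solid circle: I = πd⁴/64  ⇒  d = (64I/π)^(1/4) = (64×4.026×10^5/π)^(1/4) = 53.5 mm

d ≈ 53.5 mm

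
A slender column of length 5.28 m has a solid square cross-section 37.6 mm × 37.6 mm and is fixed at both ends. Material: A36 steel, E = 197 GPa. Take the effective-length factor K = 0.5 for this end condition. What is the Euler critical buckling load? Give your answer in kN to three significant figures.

P_cr ≈ 46.5 kN

I = a⁴/12 = 37.6⁴/12 = 1.666×10^5 mm⁴
I = 1.666×10^5 mm⁴ = 1.666×10^-7 m⁴
Effective length L_e = K·L = 0.5 × 5.28 = 2.640 m
P_cr = π²EI / L_e² = π² × 197×10⁹ × 1.666×10^-7 / 2.640² = 4.647×10^4 N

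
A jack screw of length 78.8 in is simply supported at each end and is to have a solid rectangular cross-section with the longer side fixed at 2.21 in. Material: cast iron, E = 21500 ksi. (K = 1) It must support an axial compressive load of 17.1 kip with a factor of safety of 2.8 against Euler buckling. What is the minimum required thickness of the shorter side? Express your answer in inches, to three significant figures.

Required P_cr = n·P = 2.8 × 17.1 = 47.88 kip
L_e = K·L = 1 × 78.8 = 78.80 in
Required I = P_cr·L_e²/(π²E) = 4.788×10^4 × 78.80² / (π² × 2.15×10^7) = 1.401 in⁴
Rectangle, weak axis: I_min = h·b³/12 with h = 2.21 in fixed  ⇒  b = (12I/h)^(1/3) = 1.97 in

b ≈ 1.97 in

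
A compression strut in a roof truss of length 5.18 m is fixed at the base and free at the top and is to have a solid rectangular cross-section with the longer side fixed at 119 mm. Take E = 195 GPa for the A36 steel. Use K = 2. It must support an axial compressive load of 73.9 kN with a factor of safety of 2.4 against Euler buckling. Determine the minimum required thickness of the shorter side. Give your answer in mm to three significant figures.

Required P_cr = n·P = 2.4 × 73.9 = 177.4 kN
L_e = K·L = 2 × 5.18 = 10.36 m
Required I = P_cr·L_e²/(π²E) = 1.774×10^5 × 10.36² / (π² × 1.95×10^11) = 9.891×10^-6 m⁴
I_req = 9.891×10^6 mm⁴
Rectangle, weak axis: I_min = h·b³/12 with h = 119 mm fixed  ⇒  b = (12I/h)^(1/3) = 99.9 mm

b ≈ 99.9 mm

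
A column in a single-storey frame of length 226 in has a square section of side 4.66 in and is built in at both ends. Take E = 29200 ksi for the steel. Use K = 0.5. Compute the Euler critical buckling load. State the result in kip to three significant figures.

I = a⁴/12 = 4.66⁴/12 = 39.30 in⁴
Effective length L_e = K·L = 0.5 × 226 = 113.0 in
P_cr = π²EI / L_e² = π² × 29200×10³ × 39.30 / 113.0² = 8.869×10^5 lb

P_cr ≈ 887 kip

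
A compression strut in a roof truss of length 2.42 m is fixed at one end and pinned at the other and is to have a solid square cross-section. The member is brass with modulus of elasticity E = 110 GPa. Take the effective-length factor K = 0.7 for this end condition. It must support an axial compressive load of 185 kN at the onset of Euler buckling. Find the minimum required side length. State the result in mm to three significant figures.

a ≈ 49.2 mm

L_e = K·L = 0.7 × 2.42 = 1.694 m
Required I = P_cr·L_e²/(π²E) = 1.850×10^5 × 1.694² / (π² × 1.10×10^11) = 4.890×10^-7 m⁴
I_req = 4.890×10^5 mm⁴
Solid square: I = a⁴/12  ⇒  a = (12I)^(1/4) = (12×4.890×10^5)^(1/4) = 49.2 mm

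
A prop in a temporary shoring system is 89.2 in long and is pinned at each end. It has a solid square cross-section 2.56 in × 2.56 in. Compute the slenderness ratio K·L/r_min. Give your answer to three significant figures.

λ ≈ 121

For a square r = a/√12 = 2.56/√12 = 0.7390 in
L_e = K·L = 1 × 89.2 = 89.20 in
λ = L_e / r_min = 89.200 / 0.7390 = 121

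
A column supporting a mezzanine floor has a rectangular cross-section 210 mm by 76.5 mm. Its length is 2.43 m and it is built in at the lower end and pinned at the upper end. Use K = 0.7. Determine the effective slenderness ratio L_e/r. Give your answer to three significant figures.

λ ≈ 77.0

Buckling occurs about the weak axis: I_min = h·b³/12 with b = 76.5 mm (the shorter side).
I_min = 210×76.5³/12 = 7.835×10^6 mm⁴
A = 1.607×10^4 mm²;  r_min = √(I/A) = √(7.835×10^6/1.607×10^4) = 22.08 mm
L_e = K·L = 0.7 × 2.43 m = 1.701 m = 1701.0 mm
λ = L_e / r_min = 1701.0 / 22.08 = 77.0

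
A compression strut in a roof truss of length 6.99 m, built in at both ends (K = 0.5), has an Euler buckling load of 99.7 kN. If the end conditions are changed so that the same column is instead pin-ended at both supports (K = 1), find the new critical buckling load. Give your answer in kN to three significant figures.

P_cr ∝ 1/K², so P_cr,new = P_cr,old × (K_old/K_new)² = 99.7 × (0.5/1)²
= 99.7 × 0.2500 = 24.9 kN

P_cr ≈ 24.9 kN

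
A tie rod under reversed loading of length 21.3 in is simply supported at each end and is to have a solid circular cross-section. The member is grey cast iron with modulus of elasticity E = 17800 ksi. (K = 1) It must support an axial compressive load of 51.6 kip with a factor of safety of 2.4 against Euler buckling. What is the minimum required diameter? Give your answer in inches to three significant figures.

Required P_cr = n·P = 2.4 × 51.6 = 123.8 kip
L_e = K·L = 1 × 21.3 = 21.30 in
Required I = P_cr·L_e²/(π²E) = 1.238×10^5 × 21.30² / (π² × 1.78×10^7) = 0.3198 in⁴
Solid circle: I = πd⁴/64  ⇒  d = (64I/π)^(1/4) = (64×0.3198/π)^(1/4) = 1.60 in

d ≈ 1.60 in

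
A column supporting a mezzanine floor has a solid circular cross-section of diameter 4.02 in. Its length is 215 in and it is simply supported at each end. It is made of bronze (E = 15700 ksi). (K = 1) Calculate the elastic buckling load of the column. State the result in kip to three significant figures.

P_cr ≈ 43.0 kip

I = πd⁴/64 = π×4.02⁴/64 = 12.82 in⁴
Effective length L_e = K·L = 1 × 215 = 215.0 in
P_cr = π²EI / L_e² = π² × 15700×10³ × 12.82 / 215.0² = 4.297×10^4 lb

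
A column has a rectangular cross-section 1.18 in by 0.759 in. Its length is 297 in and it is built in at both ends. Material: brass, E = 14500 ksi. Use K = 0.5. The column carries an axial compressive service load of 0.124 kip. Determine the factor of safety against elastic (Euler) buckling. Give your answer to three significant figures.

n ≈ 2.25

Buckling occurs about the weak axis: I_min = h·b³/12 with b = 0.759 in (the shorter side).
I_min = 1.18×0.759³/12 = 4.300×10^-2 in⁴
Effective length L_e = K·L = 0.5 × 297 = 148.5 in
P_cr = π²EI / L_e² = π² × 14500×10³ × 4.300×10^-2 / 148.5² = 279.0 lb
Factor of safety n = P_cr / P = 0.27902 / 0.124 = 2.25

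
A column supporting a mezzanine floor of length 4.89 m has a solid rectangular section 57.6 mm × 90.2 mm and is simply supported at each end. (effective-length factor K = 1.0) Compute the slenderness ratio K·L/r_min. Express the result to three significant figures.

λ ≈ 294

For a rectangle r_min = b/√12 = 57.6/√12 = 16.63 mm
L_e = K·L = 1 × 4.89 m = 4.890 m = 4890.0 mm
λ = L_e / r_min = 4890.0 / 16.63 = 294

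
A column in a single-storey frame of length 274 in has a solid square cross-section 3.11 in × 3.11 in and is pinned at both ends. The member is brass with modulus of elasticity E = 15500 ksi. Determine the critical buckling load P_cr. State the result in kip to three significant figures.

I = a⁴/12 = 3.11⁴/12 = 7.796 in⁴
Effective length L_e = K·L = 1 × 274 = 274.0 in
P_cr = π²EI / L_e² = π² × 15500×10³ × 7.796 / 274.0² = 1.589×10^4 lb

P_cr ≈ 15.9 kip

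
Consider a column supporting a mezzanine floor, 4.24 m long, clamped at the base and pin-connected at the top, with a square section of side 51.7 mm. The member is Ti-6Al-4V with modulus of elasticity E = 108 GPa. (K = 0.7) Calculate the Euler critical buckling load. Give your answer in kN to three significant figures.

P_cr ≈ 72.0 kN

I = a⁴/12 = 51.7⁴/12 = 5.954×10^5 mm⁴
I = 5.954×10^5 mm⁴ = 5.954×10^-7 m⁴
Effective length L_e = K·L = 0.7 × 4.24 = 2.968 m
P_cr = π²EI / L_e² = π² × 108×10⁹ × 5.954×10^-7 / 2.968² = 7.204×10^4 N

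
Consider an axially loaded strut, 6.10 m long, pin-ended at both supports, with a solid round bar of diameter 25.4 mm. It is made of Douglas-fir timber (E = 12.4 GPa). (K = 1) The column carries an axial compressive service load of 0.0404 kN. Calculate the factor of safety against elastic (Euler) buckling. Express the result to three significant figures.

I = πd⁴/64 = π×25.4⁴/64 = 2.043×10^4 mm⁴
I = 2.043×10^4 mm⁴ = 2.043×10^-8 m⁴
Effective length L_e = K·L = 1 × 6.10 = 6.100 m
P_cr = π²EI / L_e² = π² × 12.4×10⁹ × 2.043×10^-8 / 6.100² = 67.20 N
Factor of safety n = P_cr / P = 0.067200 / 0.0404 = 1.66

n ≈ 1.66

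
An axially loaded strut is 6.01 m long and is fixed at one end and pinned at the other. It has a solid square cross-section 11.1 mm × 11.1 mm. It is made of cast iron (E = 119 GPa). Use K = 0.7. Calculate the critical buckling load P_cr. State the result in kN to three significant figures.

I = a⁴/12 = 11.1⁴/12 = 1.265×10^3 mm⁴
I = 1.265×10^3 mm⁴ = 1.265×10^-9 m⁴
Effective length L_e = K·L = 0.7 × 6.01 = 4.207 m
P_cr = π²EI / L_e² = π² × 119×10⁹ × 1.265×10^-9 / 4.207² = 83.95 N

P_cr ≈ 0.0839 kN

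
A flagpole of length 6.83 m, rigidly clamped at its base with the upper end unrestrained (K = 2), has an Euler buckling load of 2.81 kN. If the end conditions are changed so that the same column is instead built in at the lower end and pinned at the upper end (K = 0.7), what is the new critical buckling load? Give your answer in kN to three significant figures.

P_cr ∝ 1/K², so P_cr,new = P_cr,old × (K_old/K_new)² = 2.81 × (2/0.7)²
= 2.81 × 8.163 = 22.9 kN

P_cr ≈ 22.9 kN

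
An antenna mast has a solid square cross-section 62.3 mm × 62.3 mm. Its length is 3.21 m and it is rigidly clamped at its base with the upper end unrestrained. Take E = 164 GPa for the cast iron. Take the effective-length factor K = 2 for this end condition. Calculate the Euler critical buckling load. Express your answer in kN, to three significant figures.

P_cr ≈ 49.3 kN

I = a⁴/12 = 62.3⁴/12 = 1.255×10^6 mm⁴
I = 1.255×10^6 mm⁴ = 1.255×10^-6 m⁴
Effective length L_e = K·L = 2 × 3.21 = 6.420 m
P_cr = π²EI / L_e² = π² × 164×10⁹ × 1.255×10^-6 / 6.420² = 4.930×10^4 N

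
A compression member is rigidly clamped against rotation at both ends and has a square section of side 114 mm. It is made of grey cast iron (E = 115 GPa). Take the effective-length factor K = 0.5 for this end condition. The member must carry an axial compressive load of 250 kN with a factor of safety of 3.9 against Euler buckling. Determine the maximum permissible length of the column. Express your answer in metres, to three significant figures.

I = a⁴/12 = 114⁴/12 = 1.407×10^7 mm⁴
I = 1.407×10^-5 m⁴
Required critical load P_cr = n·P = 3.9 × 250 = 975.0 kN = 9.750×10^5 N
From P_cr = π²EI/(K·L)²:  L = (1/K)·√(π²EI/P_cr) = (1/0.5)·√(π²×1.15×10^11×1.407×10^-5/9.750×10^5)
L = 8.10 m

L_max ≈ 8.10 m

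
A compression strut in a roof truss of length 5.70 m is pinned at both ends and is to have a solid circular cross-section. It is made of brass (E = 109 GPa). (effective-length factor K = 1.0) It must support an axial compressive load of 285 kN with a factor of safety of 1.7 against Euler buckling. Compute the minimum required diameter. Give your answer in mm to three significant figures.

d ≈ 131 mm

Required P_cr = n·P = 1.7 × 285 = 484.5 kN
L_e = K·L = 1 × 5.70 = 5.700 m
Required I = P_cr·L_e²/(π²E) = 4.845×10^5 × 5.700² / (π² × 1.09×10^11) = 1.463×10^-5 m⁴
I_req = 1.463×10^7 mm⁴
Solid circle: I = πd⁴/64  ⇒  d = (64I/π)^(1/4) = (64×1.463×10^7/π)^(1/4) = 131 mm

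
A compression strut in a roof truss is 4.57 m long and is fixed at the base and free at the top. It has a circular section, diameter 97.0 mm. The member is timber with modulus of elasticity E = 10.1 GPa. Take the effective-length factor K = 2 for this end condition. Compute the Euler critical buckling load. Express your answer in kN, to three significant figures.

I = πd⁴/64 = π×97.0⁴/64 = 4.346×10^6 mm⁴
I = 4.346×10^6 mm⁴ = 4.346×10^-6 m⁴
Effective length L_e = K·L = 2 × 4.57 = 9.140 m
P_cr = π²EI / L_e² = π² × 10.1×10⁹ × 4.346×10^-6 / 9.140² = 5.185×10^3 N

P_cr ≈ 5.19 kN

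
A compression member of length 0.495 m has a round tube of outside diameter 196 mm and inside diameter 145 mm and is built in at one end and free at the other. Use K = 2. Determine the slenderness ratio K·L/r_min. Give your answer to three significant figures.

d_o = 196 mm, d_i = 145 mm
I = π(d_o⁴ − d_i⁴)/64 = π(196⁴ − 145.0⁴)/64 = 5.074×10^7 mm⁴
A = 1.366×10^4 mm²;  r_min = √(I/A) = √(5.074×10^7/1.366×10^4) = 60.95 mm
L_e = K·L = 2 × 0.495 m = 0.9900 m = 990.00 mm
λ = L_e / r_min = 990.00 / 60.95 = 16.2

λ ≈ 16.2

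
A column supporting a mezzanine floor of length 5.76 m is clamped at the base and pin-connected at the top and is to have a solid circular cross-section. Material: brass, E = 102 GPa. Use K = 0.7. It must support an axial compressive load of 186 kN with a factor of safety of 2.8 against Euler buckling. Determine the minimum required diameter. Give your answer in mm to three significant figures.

d ≈ 114 mm

Required P_cr = n·P = 2.8 × 186 = 520.8 kN
L_e = K·L = 0.7 × 5.76 = 4.032 m
Required I = P_cr·L_e²/(π²E) = 5.208×10^5 × 4.032² / (π² × 1.02×10^11) = 8.410×10^-6 m⁴
I_req = 8.410×10^6 mm⁴
Solid circle: I = πd⁴/64  ⇒  d = (64I/π)^(1/4) = (64×8.410×10^6/π)^(1/4) = 114 mm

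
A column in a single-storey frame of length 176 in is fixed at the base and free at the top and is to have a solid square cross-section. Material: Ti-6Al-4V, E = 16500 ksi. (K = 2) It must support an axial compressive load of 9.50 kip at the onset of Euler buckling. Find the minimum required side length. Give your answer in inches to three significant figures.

L_e = K·L = 2 × 176 = 352.0 in
Required I = P_cr·L_e²/(π²E) = 9.500×10^3 × 352.0² / (π² × 1.65×10^7) = 7.228 in⁴
Solid square: I = a⁴/12  ⇒  a = (12I)^(1/4) = (12×7.228)^(1/4) = 3.05 in

a ≈ 3.05 in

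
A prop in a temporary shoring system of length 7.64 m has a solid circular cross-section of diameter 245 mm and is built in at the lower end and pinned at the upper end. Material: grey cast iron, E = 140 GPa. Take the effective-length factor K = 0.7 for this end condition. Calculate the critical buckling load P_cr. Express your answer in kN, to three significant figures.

I = πd⁴/64 = π×245⁴/64 = 1.769×10^8 mm⁴
I = 1.769×10^8 mm⁴ = 1.769×10^-4 m⁴
Effective length L_e = K·L = 0.7 × 7.64 = 5.348 m
P_cr = π²EI / L_e² = π² × 140×10⁹ × 1.769×10^-4 / 5.348² = 8.544×10^6 N

P_cr ≈ 8540 kN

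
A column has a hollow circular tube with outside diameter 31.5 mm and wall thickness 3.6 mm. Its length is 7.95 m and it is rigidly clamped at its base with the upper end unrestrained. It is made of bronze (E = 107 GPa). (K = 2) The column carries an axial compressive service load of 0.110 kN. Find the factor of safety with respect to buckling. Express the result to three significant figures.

Inner diameter d_i = 31.5 − 2×3.6 = 24.30 mm
I = π(d_o⁴ − d_i⁴)/64 = π(31.5⁴ − 24.30⁴)/64 = 3.121×10^4 mm⁴
I = 3.121×10^4 mm⁴ = 3.121×10^-8 m⁴
Effective length L_e = K·L = 2 × 7.95 = 15.90 m
P_cr = π²EI / L_e² = π² × 107×10⁹ × 3.121×10^-8 / 15.90² = 130.4 N
Factor of safety n = P_cr / P = 0.13039 / 0.110 = 1.19

n ≈ 1.19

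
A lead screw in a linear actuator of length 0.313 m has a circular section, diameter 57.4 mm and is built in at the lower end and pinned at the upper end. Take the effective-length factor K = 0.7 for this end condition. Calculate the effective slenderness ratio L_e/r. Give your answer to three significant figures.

λ ≈ 15.3

I = πd⁴/64 = π×57.4⁴/64 = 5.329×10^5 mm⁴
A = 2.588×10^3 mm²;  r_min = √(I/A) = √(5.329×10^5/2.588×10^3) = 14.35 mm
L_e = K·L = 0.7 × 0.313 m = 0.2191 m = 219.10 mm
λ = L_e / r_min = 219.10 / 14.35 = 15.3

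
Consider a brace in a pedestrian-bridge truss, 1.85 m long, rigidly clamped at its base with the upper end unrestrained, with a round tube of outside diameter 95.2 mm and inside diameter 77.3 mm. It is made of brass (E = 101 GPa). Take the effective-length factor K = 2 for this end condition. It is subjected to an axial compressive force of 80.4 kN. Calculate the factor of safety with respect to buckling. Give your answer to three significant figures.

n ≈ 2.06

d_o = 95.2 mm, d_i = 77.3 mm
I = π(d_o⁴ − d_i⁴)/64 = π(95.2⁴ − 77.30⁴)/64 = 2.279×10^6 mm⁴
I = 2.279×10^6 mm⁴ = 2.279×10^-6 m⁴
Effective length L_e = K·L = 2 × 1.85 = 3.700 m
P_cr = π²EI / L_e² = π² × 101×10⁹ × 2.279×10^-6 / 3.700² = 1.660×10^5 N
Factor of safety n = P_cr / P = 165.97 / 80.4 = 2.06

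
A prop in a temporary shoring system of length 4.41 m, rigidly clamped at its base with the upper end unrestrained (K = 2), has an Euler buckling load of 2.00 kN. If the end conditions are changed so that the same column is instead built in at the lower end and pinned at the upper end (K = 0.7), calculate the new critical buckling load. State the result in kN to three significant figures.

P_cr ∝ 1/K², so P_cr,new = P_cr,old × (K_old/K_new)² = 2.00 × (2/0.7)²
= 2.00 × 8.163 = 16.3 kN

P_cr ≈ 16.3 kN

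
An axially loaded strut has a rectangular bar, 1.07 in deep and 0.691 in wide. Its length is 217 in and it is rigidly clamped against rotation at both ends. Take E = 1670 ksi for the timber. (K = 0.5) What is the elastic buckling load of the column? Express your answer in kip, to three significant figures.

P_cr ≈ 0.0412 kip

Buckling occurs about the weak axis: I_min = h·b³/12 with b = 0.691 in (the shorter side).
I_min = 1.07×0.691³/12 = 2.942×10^-2 in⁴
Effective length L_e = K·L = 0.5 × 217 = 108.5 in
P_cr = π²EI / L_e² = π² × 1670×10³ × 2.942×10^-2 / 108.5² = 41.19 lb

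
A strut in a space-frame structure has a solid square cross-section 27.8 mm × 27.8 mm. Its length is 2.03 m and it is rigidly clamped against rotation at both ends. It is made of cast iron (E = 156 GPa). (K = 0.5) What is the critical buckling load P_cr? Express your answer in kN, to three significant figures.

I = a⁴/12 = 27.8⁴/12 = 4.977×10^4 mm⁴
I = 4.977×10^4 mm⁴ = 4.977×10^-8 m⁴
Effective length L_e = K·L = 0.5 × 2.03 = 1.015 m
P_cr = π²EI / L_e² = π² × 156×10⁹ × 4.977×10^-8 / 1.015² = 7.439×10^4 N

P_cr ≈ 74.4 kN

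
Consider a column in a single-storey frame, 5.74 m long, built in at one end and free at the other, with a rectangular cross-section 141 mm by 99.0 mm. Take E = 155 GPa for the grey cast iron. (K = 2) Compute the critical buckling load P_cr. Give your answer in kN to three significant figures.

P_cr ≈ 132 kN

Buckling occurs about the weak axis: I_min = h·b³/12 with b = 99.0 mm (the shorter side).
I_min = 141×99.0³/12 = 1.140×10^7 mm⁴
I = 1.140×10^7 mm⁴ = 1.140×10^-5 m⁴
Effective length L_e = K·L = 2 × 5.74 = 11.48 m
P_cr = π²EI / L_e² = π² × 155×10⁹ × 1.140×10^-5 / 11.48² = 1.323×10^5 N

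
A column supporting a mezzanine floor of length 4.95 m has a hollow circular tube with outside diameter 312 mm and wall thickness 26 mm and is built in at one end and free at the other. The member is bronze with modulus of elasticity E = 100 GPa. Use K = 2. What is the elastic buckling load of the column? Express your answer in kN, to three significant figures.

P_cr ≈ 2430 kN

Inner diameter d_i = 312 − 2×26 = 260.0 mm
I = π(d_o⁴ − d_i⁴)/64 = π(312⁴ − 260.0⁴)/64 = 2.408×10^8 mm⁴
I = 2.408×10^8 mm⁴ = 2.408×10^-4 m⁴
Effective length L_e = K·L = 2 × 4.95 = 9.900 m
P_cr = π²EI / L_e² = π² × 100×10⁹ × 2.408×10^-4 / 9.900² = 2.425×10^6 N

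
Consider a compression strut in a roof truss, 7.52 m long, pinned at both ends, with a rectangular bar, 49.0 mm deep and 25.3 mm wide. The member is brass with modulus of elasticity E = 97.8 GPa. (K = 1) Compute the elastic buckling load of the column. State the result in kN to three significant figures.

P_cr ≈ 1.13 kN

Buckling occurs about the weak axis: I_min = h·b³/12 with b = 25.3 mm (the shorter side).
I_min = 49.0×25.3³/12 = 6.613×10^4 mm⁴
I = 6.613×10^4 mm⁴ = 6.613×10^-8 m⁴
Effective length L_e = K·L = 1 × 7.52 = 7.520 m
P_cr = π²EI / L_e² = π² × 97.8×10⁹ × 6.613×10^-8 / 7.520² = 1.129×10^3 N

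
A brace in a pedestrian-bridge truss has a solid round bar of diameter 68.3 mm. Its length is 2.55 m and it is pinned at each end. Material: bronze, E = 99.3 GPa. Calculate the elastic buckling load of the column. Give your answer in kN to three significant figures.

P_cr ≈ 161 kN

I = πd⁴/64 = π×68.3⁴/64 = 1.068×10^6 mm⁴
I = 1.068×10^6 mm⁴ = 1.068×10^-6 m⁴
Effective length L_e = K·L = 1 × 2.55 = 2.550 m
P_cr = π²EI / L_e² = π² × 99.3×10⁹ × 1.068×10^-6 / 2.550² = 1.610×10^5 N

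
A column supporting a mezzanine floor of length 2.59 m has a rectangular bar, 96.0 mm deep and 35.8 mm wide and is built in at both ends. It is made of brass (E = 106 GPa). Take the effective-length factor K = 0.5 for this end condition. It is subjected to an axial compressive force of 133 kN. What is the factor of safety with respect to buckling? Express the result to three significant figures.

n ≈ 1.72

Buckling occurs about the weak axis: I_min = h·b³/12 with b = 35.8 mm (the shorter side).
I_min = 96.0×35.8³/12 = 3.671×10^5 mm⁴
I = 3.671×10^5 mm⁴ = 3.671×10^-7 m⁴
Effective length L_e = K·L = 0.5 × 2.59 = 1.295 m
P_cr = π²EI / L_e² = π² × 106×10⁹ × 3.671×10^-7 / 1.295² = 2.290×10^5 N
Factor of safety n = P_cr / P = 228.98 / 133 = 1.72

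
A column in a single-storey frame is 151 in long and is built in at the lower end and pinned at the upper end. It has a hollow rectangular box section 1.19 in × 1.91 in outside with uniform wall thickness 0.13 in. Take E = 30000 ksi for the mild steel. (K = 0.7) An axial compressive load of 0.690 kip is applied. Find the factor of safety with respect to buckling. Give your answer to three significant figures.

n ≈ 6.05

Inner dimensions: h_i = 1.91 − 2×0.13 = 1.650 in, b_i = 1.19 − 2×0.13 = 0.9300 in
Weak-axis I_min = (h_o·b_o³ − h_i·b_i³)/12 with b_o = 1.19, b_i = 0.9300 in (shorter outer/inner sides).
I_min = (1.91×1.19³ − 1.650×0.9300³)/12 = 0.1576 in⁴
Effective length L_e = K·L = 0.7 × 151 = 105.7 in
P_cr = π²EI / L_e² = π² × 30000×10³ × 0.1576 / 105.7² = 4.177×10^3 lb
Factor of safety n = P_cr / P = 4.1772 / 0.690 = 6.05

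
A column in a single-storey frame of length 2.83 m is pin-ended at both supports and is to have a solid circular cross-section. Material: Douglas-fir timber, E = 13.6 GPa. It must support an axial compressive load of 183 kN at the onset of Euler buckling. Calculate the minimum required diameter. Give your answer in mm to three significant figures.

d ≈ 122 mm

L_e = K·L = 1 × 2.83 = 2.830 m
Required I = P_cr·L_e²/(π²E) = 1.830×10^5 × 2.830² / (π² × 1.36×10^10) = 1.092×10^-5 m⁴
I_req = 1.092×10^7 mm⁴
Solid circle: I = πd⁴/64  ⇒  d = (64I/π)^(1/4) = (64×1.092×10^7/π)^(1/4) = 122 mm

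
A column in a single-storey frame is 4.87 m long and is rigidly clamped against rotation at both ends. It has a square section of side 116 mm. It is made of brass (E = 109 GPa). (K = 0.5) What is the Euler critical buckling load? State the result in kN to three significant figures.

P_cr ≈ 2740 kN

I = a⁴/12 = 116⁴/12 = 1.509×10^7 mm⁴
I = 1.509×10^7 mm⁴ = 1.509×10^-5 m⁴
Effective length L_e = K·L = 0.5 × 4.87 = 2.435 m
P_cr = π²EI / L_e² = π² × 109×10⁹ × 1.509×10^-5 / 2.435² = 2.738×10^6 N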